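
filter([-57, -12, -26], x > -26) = [-12]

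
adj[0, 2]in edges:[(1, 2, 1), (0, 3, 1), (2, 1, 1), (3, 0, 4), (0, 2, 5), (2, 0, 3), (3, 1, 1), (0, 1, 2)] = 5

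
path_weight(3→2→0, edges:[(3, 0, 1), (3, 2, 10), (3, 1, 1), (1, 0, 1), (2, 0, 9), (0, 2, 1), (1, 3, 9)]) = 19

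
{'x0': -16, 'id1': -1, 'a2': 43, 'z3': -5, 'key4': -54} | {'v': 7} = {'x0': -16, 'id1': -1, 'a2': 43, 'z3': -5, 'key4': -54, 'v': 7}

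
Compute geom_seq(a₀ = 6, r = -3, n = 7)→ a_0 = 6*(-3)^0 = 6
a_1 = 6*(-3)^1 = -18
a_2 = 6*(-3)^2 = 54
...
= [6, -18, 54, -162, 486, -1458, 4374]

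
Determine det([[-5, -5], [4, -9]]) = (-5)*(-9) - (-5)*(4)
= 65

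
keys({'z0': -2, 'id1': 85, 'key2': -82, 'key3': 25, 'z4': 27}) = ['z0', 'id1', 'key2', 'key3', 'z4']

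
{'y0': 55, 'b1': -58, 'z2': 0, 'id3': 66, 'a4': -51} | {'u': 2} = {'y0': 55, 'b1': -58, 'z2': 0, 'id3': 66, 'a4': -51, 'u': 2}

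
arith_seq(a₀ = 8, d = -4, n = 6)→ [8, 4, 0, -4, -8, -12]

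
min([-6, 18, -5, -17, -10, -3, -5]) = -17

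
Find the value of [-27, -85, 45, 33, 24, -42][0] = -27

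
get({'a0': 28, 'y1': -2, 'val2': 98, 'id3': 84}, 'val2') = 98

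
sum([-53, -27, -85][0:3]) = -165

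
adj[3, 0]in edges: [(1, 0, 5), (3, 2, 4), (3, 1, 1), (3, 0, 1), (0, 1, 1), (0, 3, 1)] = 1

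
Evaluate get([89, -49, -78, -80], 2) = -78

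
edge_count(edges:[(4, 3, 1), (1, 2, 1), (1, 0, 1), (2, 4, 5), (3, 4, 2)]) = 5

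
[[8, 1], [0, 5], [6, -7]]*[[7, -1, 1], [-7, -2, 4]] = [[49, -10, 12], [-35, -10, 20], [91, 8, -22]]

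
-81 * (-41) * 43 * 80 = 11424240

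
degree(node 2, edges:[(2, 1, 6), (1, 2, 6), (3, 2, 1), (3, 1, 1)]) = 3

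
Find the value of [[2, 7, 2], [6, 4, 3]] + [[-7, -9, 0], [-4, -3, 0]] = [[-5, -2, 2], [2, 1, 3]]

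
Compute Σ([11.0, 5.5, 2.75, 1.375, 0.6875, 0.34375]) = 21.65625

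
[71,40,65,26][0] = 71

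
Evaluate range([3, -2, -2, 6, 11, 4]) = 13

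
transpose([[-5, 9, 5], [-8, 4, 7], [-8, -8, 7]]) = [[-5, -8, -8], [9, 4, -8], [5, 7, 7]]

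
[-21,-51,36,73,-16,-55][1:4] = [-51, 36, 73]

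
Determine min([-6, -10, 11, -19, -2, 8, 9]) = -19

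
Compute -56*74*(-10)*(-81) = -3356640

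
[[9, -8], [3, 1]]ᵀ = [[9, 3], [-8, 1]]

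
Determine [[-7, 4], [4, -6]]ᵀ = [[-7, 4], [4, -6]]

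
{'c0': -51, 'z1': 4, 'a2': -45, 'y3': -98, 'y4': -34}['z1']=4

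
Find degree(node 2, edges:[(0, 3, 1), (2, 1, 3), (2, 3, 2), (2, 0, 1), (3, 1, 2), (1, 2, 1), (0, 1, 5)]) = incident: (2,1), (2,3), (2,0), (1,2)
= 4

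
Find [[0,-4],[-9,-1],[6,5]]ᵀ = [[0, -9, 6], [-4, -1, 5]]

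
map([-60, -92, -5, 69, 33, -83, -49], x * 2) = -60*2=-120, -92*2=-184, -5*2=-10, 69*2=138, 33*2=66, -83*2=-166, -49*2=-98
= [-120, -184, -10, 138, 66, -166, -98]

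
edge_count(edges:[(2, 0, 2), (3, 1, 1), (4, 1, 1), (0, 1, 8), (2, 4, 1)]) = 5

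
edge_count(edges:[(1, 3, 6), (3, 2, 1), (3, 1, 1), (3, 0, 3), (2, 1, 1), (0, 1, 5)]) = 6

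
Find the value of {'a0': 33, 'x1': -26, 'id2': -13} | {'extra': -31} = {'a0': 33, 'x1': -26, 'id2': -13, 'extra': -31}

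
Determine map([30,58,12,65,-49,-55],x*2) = [60, 116, 24, 130, -98, -110]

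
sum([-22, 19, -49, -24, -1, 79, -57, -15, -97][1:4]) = slice → [19, -49, -24]
19 + (-49) + (-24)
= -54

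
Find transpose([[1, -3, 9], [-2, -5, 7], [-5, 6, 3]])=[[1, -2, -5], [-3, -5, 6], [9, 7, 3]]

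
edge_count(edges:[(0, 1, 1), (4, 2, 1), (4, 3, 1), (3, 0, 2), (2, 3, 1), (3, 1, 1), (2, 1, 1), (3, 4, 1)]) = 8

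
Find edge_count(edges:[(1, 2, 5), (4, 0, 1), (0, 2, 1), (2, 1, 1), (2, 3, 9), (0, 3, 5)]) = 6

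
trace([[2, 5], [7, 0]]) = diagonal: 2 + 0
= 2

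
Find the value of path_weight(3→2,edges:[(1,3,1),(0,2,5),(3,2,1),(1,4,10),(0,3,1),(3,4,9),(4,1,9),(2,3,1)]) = w(3→2)=1
= 1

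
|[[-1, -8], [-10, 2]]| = -82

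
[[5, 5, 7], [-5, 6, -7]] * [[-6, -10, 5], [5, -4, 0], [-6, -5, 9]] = C[0][0] = (5)*(-6) + (5)*(5) + (7)*(-6) = -47
C[0][1] = (5)*(-10) + (5)*(-4) + (7)*(-5) = -105
C[0][2] = (5)*(5) + (5)*(0) + (7)*(9) = 88
C[1][0] = (-5)*(-6) + (6)*(5) + (-7)*(-6) = 102
C[1][1] = (-5)*(-10) + (6)*(-4) + (-7)*(-5) = 61
C[1][2] = (-5)*(5) + (6)*(0) + (-7)*(9) = -88
= [[-47, -105, 88], [102, 61, -88]]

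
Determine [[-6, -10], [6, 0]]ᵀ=[[-6, 6], [-10, 0]]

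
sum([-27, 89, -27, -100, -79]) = -144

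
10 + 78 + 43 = 131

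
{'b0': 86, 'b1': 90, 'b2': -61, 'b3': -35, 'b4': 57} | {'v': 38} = {'b0': 86, 'b1': 90, 'b2': -61, 'b3': -35, 'b4': 57, 'v': 38}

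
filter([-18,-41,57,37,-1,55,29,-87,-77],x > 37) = keep x where x > 37: -18✗, -41✗, 57✓, 37✗, -1✗, 55✓, 29✗, -87✗, -77✗
= [57, 55]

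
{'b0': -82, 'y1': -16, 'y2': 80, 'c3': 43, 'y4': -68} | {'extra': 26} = {'b0': -82, 'y1': -16, 'y2': 80, 'c3': 43, 'y4': -68, 'extra': 26}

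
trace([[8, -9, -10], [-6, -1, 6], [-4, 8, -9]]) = diagonal: 8 + (-1) + (-9)
= -2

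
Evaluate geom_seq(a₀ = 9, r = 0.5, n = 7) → a_0 = 9*0.5^0 = 9.0
a_1 = 9*0.5^1 = 4.5
a_2 = 9*0.5^2 = 2.25
...
= [9.0, 4.5, 2.25, 1.125, 0.5625, 0.28125, 0.140625]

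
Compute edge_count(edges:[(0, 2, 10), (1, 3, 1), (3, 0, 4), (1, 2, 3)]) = 4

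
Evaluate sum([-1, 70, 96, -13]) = 152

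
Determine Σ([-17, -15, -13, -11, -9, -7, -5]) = (-17) + (-15) + (-13) + (-11) + (-9) + (-7) + (-5)
= -77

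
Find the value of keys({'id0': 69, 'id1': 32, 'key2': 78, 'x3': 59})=['id0', 'id1', 'key2', 'x3']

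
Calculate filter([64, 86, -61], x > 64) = [86]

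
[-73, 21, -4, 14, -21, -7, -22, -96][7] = -96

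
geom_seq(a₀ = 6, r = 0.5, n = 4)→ a_0 = 6*0.5^0 = 6.0
a_1 = 6*0.5^1 = 3.0
a_2 = 6*0.5^2 = 1.5
...
= [6.0, 3.0, 1.5, 0.75]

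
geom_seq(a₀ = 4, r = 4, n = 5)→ a_0 = 4*4^0 = 4
a_1 = 4*4^1 = 16
a_2 = 4*4^2 = 64
...
= [4, 16, 64, 256, 1024]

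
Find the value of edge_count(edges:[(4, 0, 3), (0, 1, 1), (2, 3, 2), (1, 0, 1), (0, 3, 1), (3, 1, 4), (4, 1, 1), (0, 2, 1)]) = 8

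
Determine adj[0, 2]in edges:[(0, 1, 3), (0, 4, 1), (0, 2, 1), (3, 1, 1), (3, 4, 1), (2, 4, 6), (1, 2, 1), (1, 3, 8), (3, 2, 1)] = 1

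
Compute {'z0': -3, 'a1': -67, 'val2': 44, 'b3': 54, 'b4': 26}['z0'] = -3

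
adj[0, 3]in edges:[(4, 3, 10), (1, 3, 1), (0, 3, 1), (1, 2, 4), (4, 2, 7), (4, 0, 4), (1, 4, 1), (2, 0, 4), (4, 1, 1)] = 1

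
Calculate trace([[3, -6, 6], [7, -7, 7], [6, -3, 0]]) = -4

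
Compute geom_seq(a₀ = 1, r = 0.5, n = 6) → [1.0, 0.5, 0.25, 0.125, 0.0625, 0.03125]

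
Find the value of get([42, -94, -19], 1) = -94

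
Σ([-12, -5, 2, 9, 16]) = 10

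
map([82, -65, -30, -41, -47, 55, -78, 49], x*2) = 82*2=164, -65*2=-130, -30*2=-60, -41*2=-82, -47*2=-94, 55*2=110, -78*2=-156, 49*2=98
= [164, -130, -60, -82, -94, 110, -156, 98]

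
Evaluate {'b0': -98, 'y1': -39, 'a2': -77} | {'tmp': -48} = {'b0': -98, 'y1': -39, 'a2': -77, 'tmp': -48}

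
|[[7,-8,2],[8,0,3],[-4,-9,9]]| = 717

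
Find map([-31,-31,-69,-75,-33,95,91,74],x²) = [961, 961, 4761, 5625, 1089, 9025, 8281, 5476]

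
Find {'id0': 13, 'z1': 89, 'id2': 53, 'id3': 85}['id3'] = 85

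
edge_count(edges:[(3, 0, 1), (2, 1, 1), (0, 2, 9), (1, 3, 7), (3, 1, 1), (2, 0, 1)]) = 6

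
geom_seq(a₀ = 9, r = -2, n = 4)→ [9, -18, 36, -72]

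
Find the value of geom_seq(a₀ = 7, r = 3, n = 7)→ [7, 21, 63, 189, 567, 1701, 5103]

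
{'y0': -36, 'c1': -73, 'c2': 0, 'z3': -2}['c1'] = -73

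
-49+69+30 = 50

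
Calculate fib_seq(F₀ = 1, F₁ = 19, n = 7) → F_2 = F_1 + F_0 = 20
F_3 = F_2 + F_1 = 39
F_4 = F_3 + F_2 = 59
...
= [1, 19, 20, 39, 59, 98, 157]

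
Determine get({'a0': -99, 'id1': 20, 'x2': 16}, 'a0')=-99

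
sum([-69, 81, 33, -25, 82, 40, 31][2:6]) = slice → [33, -25, 82, 40]
33 + (-25) + 82 + 40
= 130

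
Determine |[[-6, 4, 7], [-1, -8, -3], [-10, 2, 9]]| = (1)*(-6)*det([[-8, -3], [2, 9]]) + (-1)*(4)*det([[-1, -3], [-10, 9]]) + (1)*(7)*det([[-1, -8], [-10, 2]])
= 396 + 156 + -574
= -22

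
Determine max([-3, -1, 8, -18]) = 8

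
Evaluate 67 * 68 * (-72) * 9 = -2952288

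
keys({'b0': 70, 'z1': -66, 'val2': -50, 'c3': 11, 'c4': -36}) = ['b0', 'z1', 'val2', 'c3', 'c4']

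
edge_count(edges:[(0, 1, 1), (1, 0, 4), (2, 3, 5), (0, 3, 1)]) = 4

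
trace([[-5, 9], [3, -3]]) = -8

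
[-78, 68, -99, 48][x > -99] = [-78, 68, 48]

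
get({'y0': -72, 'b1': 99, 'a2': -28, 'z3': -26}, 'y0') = -72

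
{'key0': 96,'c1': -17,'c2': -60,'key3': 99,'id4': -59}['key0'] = 96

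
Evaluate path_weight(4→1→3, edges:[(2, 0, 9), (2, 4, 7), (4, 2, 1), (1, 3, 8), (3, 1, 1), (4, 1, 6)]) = 14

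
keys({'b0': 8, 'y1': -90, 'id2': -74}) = ['b0', 'y1', 'id2']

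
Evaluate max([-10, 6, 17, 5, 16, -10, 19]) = 19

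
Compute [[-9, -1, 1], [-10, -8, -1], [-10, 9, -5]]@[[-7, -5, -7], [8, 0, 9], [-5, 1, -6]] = [[50, 46, 48], [11, 49, 4], [167, 45, 181]]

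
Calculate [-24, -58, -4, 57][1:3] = [-58, -4]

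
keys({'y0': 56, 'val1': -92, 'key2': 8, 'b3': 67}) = ['y0', 'val1', 'key2', 'b3']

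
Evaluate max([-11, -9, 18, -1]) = 18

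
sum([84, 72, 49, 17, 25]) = 84 + 72 + 49 + 17 + 25
= 247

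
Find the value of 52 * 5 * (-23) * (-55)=328900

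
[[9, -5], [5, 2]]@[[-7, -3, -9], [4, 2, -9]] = [[-83, -37, -36], [-27, -11, -63]]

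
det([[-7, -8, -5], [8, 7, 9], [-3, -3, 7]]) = (1)*(-7)*det([[7, 9], [-3, 7]]) + (-1)*(-8)*det([[8, 9], [-3, 7]]) + (1)*(-5)*det([[8, 7], [-3, -3]])
= -532 + 664 + 15
= 147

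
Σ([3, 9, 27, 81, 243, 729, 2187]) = 3 + 9 + 27 + 81 + 243 + 729 + 2187
= 3279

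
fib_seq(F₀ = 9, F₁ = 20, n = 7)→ F_2 = F_1 + F_0 = 29
F_3 = F_2 + F_1 = 49
F_4 = F_3 + F_2 = 78
...
= [9, 20, 29, 49, 78, 127, 205]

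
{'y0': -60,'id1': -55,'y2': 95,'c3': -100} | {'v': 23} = {'y0': -60, 'id1': -55, 'y2': 95, 'c3': -100, 'v': 23}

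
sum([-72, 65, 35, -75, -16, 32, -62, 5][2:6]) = slice → [35, -75, -16, 32]
35 + (-75) + (-16) + 32
= -24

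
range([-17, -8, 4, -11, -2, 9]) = 26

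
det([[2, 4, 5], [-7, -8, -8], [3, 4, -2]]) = (1)*(2)*det([[-8, -8], [4, -2]]) + (-1)*(4)*det([[-7, -8], [3, -2]]) + (1)*(5)*det([[-7, -8], [3, 4]])
= 96 + -152 + -20
= -76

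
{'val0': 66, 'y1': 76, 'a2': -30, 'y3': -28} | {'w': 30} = {'val0': 66, 'y1': 76, 'a2': -30, 'y3': -28, 'w': 30}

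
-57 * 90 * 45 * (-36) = 8310600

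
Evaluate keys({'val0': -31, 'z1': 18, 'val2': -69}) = ['val0', 'z1', 'val2']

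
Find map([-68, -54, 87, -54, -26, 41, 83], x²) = [4624, 2916, 7569, 2916, 676, 1681, 6889]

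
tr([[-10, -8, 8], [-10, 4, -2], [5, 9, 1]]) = -5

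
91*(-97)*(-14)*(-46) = -5684588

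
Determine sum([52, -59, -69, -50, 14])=52 + (-59) + (-69) + (-50) + 14
= -112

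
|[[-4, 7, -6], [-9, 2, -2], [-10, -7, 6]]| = (1)*(-4)*det([[2, -2], [-7, 6]]) + (-1)*(7)*det([[-9, -2], [-10, 6]]) + (1)*(-6)*det([[-9, 2], [-10, -7]])
= 8 + 518 + -498
= 28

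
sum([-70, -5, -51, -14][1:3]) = slice → [-5, -51]
(-5) + (-51)
= -56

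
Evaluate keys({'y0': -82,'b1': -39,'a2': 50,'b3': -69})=['y0', 'b1', 'a2', 'b3']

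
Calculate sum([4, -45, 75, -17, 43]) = 4 + (-45) + 75 + (-17) + 43
= 60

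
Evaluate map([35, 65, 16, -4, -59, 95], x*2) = 35*2=70, 65*2=130, 16*2=32, -4*2=-8, -59*2=-118, 95*2=190
= [70, 130, 32, -8, -118, 190]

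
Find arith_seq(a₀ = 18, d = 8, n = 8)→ a_0 = 18 + 0*8 = 18
a_1 = 18 + 1*8 = 26
a_2 = 18 + 2*8 = 34
...
= [18, 26, 34, 42, 50, 58, 66, 74]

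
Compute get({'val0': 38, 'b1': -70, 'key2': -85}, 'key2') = -85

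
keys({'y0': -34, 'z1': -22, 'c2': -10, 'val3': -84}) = ['y0', 'z1', 'c2', 'val3']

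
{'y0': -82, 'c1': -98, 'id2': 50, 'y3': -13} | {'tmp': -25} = {'y0': -82, 'c1': -98, 'id2': 50, 'y3': -13, 'tmp': -25}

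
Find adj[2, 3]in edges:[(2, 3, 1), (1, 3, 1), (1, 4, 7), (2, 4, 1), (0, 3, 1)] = 1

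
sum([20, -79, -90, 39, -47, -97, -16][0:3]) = slice → [20, -79, -90]
20 + (-79) + (-90)
= -149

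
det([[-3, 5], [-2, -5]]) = (-3)*(-5) - (5)*(-2)
= 25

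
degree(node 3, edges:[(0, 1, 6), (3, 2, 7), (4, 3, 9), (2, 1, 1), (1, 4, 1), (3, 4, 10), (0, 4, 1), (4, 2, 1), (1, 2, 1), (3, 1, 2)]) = 4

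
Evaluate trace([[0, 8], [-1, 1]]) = 1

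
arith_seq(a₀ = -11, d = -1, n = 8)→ a_0 = -11 + 0*-1 = -11
a_1 = -11 + 1*-1 = -12
a_2 = -11 + 2*-1 = -13
...
= [-11, -12, -13, -14, -15, -16, -17, -18]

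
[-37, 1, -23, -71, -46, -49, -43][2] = -23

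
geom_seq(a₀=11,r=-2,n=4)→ a_0 = 11*(-2)^0 = 11
a_1 = 11*(-2)^1 = -22
a_2 = 11*(-2)^2 = 44
...
= [11, -22, 44, -88]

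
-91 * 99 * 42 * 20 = -7567560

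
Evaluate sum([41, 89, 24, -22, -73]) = 59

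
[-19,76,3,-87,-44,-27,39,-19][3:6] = [-87, -44, -27]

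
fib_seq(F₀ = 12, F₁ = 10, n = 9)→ [12, 10, 22, 32, 54, 86, 140, 226, 366]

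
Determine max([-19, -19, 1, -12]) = 1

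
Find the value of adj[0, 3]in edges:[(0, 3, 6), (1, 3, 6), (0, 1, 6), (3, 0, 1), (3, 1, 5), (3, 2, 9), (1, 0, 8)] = 6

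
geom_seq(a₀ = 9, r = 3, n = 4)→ [9, 27, 81, 243]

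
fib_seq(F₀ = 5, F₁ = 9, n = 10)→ F_2 = F_1 + F_0 = 14
F_3 = F_2 + F_1 = 23
F_4 = F_3 + F_2 = 37
...
= [5, 9, 14, 23, 37, 60, 97, 157, 254, 411]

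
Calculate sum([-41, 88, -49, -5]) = (-41) + 88 + (-49) + (-5)
= -7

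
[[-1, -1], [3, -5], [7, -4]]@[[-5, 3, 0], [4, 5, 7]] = [[1, -8, -7], [-35, -16, -35], [-51, 1, -28]]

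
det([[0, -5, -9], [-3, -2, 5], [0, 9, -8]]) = (1)*(0)*det([[-2, 5], [9, -8]]) + (-1)*(-5)*det([[-3, 5], [0, -8]]) + (1)*(-9)*det([[-3, -2], [0, 9]])
= 0 + 120 + 243
= 363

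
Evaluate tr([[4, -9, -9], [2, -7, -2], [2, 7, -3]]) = -6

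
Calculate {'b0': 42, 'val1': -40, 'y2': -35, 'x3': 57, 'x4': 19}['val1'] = -40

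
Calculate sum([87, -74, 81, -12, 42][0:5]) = 124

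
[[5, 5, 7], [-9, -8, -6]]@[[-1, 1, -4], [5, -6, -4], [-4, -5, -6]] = [[-8, -60, -82], [-7, 69, 104]]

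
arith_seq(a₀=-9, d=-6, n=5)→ a_0 = -9 + 0*-6 = -9
a_1 = -9 + 1*-6 = -15
a_2 = -9 + 2*-6 = -21
...
= [-9, -15, -21, -27, -33]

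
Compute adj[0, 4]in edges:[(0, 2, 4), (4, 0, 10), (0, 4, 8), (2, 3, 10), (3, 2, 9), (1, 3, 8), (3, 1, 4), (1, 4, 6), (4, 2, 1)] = 8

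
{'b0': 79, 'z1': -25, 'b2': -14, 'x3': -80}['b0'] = 79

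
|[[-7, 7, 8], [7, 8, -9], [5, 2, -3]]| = (1)*(-7)*det([[8, -9], [2, -3]]) + (-1)*(7)*det([[7, -9], [5, -3]]) + (1)*(8)*det([[7, 8], [5, 2]])
= 42 + -168 + -208
= -334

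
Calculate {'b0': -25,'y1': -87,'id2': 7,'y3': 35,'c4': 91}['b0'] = -25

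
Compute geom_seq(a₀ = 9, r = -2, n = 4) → [9, -18, 36, -72]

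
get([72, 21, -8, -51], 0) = 72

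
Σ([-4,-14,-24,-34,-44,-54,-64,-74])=(-4) + (-14) + (-24) + (-34) + (-44) + (-54) + (-64) + (-74)
= -312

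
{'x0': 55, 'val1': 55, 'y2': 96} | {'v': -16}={'x0': 55, 'val1': 55, 'y2': 96, 'v': -16}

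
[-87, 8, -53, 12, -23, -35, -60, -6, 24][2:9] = [-53, 12, -23, -35, -60, -6, 24]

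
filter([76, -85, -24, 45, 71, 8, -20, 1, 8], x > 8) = [76, 45, 71]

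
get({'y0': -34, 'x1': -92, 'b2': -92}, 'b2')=-92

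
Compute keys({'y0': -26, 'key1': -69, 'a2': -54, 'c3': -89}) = ['y0', 'key1', 'a2', 'c3']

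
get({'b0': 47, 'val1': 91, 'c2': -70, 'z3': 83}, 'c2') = -70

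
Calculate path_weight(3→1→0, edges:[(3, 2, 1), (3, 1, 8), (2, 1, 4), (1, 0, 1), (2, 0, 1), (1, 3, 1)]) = w(3→1)=8 + w(1→0)=1
= 9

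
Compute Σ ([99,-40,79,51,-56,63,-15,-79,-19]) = 83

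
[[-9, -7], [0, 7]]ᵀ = [[-9, 0], [-7, 7]]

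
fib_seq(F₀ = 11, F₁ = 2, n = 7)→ [11, 2, 13, 15, 28, 43, 71]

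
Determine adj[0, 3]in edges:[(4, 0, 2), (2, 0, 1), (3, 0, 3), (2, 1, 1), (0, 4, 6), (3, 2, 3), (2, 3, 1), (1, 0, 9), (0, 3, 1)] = 1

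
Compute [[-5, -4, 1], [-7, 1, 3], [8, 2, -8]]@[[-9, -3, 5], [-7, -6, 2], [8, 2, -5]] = C[0][0] = (-5)*(-9) + (-4)*(-7) + (1)*(8) = 81
C[0][1] = (-5)*(-3) + (-4)*(-6) + (1)*(2) = 41
C[0][2] = (-5)*(5) + (-4)*(2) + (1)*(-5) = -38
C[1][0] = (-7)*(-9) + (1)*(-7) + (3)*(8) = 80
C[1][1] = (-7)*(-3) + (1)*(-6) + (3)*(2) = 21
C[1][2] = (-7)*(5) + (1)*(2) + (3)*(-5) = -48
... (3 more cells)
= [[81, 41, -38], [80, 21, -48], [-150, -52, 84]]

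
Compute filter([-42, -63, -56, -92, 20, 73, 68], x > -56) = [-42, 20, 73, 68]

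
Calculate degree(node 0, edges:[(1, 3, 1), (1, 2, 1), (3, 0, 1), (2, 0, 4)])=incident: (3,0), (2,0)
= 2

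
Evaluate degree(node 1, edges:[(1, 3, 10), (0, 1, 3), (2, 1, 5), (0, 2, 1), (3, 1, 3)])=incident: (1,3), (0,1), (2,1), (3,1)
= 4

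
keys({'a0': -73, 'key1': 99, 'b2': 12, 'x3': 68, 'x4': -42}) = ['a0', 'key1', 'b2', 'x3', 'x4']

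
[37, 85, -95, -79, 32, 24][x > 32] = keep x where x > 32: 37✓, 85✓, -95✗, -79✗, 32✗, 24✗
= [37, 85]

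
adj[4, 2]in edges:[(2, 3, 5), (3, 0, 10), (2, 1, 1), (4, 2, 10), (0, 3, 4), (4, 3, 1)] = 10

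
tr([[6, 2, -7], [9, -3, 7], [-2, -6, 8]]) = 11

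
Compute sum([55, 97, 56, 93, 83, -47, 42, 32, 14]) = 55 + 97 + 56 + 93 + 83 + (-47) + 42 + 32 + 14
= 425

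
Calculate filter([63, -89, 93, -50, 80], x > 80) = [93]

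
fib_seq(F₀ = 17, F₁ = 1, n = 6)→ [17, 1, 18, 19, 37, 56]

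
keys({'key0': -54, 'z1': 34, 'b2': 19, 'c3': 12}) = ['key0', 'z1', 'b2', 'c3']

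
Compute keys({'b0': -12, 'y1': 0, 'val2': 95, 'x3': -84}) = ['b0', 'y1', 'val2', 'x3']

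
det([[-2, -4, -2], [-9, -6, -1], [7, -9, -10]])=(1)*(-2)*det([[-6, -1], [-9, -10]]) + (-1)*(-4)*det([[-9, -1], [7, -10]]) + (1)*(-2)*det([[-9, -6], [7, -9]])
= -102 + 388 + -246
= 40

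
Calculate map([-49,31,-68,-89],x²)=[2401, 961, 4624, 7921]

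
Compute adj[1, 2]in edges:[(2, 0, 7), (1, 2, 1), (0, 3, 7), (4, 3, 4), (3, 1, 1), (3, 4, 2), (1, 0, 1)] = 1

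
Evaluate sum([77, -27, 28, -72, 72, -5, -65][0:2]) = slice → [77, -27]
77 + (-27)
= 50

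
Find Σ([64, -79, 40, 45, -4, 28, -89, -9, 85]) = 81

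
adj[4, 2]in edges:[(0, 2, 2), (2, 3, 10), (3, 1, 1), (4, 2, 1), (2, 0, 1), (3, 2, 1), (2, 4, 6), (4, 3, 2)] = 1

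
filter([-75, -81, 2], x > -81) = keep x where x > -81: -75✓, -81✗, 2✓
= [-75, 2]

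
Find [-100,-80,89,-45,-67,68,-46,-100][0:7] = [-100, -80, 89, -45, -67, 68, -46]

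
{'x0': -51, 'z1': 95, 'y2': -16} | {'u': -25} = {'x0': -51, 'z1': 95, 'y2': -16, 'u': -25}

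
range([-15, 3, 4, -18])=22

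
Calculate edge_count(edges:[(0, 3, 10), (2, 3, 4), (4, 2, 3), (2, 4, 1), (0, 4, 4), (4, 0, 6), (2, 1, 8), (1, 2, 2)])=8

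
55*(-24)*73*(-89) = 8576040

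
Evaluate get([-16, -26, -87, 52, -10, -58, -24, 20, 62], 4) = -10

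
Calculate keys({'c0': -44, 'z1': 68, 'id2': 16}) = ['c0', 'z1', 'id2']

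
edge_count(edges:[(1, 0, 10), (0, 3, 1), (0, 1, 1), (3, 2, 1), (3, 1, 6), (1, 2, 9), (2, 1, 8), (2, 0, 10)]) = 8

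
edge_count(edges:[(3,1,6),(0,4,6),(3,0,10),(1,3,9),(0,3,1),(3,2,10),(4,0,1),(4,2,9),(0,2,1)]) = 9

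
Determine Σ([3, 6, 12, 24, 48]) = 3 + 6 + 12 + 24 + 48
= 93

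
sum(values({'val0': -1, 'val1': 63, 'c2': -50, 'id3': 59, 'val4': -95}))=-24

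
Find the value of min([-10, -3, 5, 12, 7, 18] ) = -10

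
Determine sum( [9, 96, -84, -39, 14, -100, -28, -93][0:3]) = 21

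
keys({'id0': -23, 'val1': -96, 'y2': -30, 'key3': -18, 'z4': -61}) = ['id0', 'val1', 'y2', 'key3', 'z4']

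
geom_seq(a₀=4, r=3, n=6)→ a_0 = 4*3^0 = 4
a_1 = 4*3^1 = 12
a_2 = 4*3^2 = 36
...
= [4, 12, 36, 108, 324, 972]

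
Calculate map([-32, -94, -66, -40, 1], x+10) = [-22, -84, -56, -30, 11]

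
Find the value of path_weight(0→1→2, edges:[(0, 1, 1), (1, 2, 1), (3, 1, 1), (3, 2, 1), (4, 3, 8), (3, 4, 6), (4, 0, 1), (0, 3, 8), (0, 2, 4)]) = w(0→1)=1 + w(1→2)=1
= 2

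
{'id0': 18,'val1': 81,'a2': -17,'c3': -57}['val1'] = 81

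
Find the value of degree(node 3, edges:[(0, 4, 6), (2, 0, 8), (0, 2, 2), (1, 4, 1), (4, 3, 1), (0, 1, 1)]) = 1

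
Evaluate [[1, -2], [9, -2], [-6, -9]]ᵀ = [[1, 9, -6], [-2, -2, -9]]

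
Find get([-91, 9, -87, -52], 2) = -87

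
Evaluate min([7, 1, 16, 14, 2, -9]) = -9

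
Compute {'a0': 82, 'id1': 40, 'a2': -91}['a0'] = 82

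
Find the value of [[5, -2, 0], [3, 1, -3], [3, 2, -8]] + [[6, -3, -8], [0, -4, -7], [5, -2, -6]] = [[11, -5, -8], [3, -3, -10], [8, 0, -14]]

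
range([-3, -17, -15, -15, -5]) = 14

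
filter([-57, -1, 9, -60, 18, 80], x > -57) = [-1, 9, 18, 80]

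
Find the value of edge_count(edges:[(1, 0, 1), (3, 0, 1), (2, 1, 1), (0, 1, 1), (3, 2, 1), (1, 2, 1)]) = 6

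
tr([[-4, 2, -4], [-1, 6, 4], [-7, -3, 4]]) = 6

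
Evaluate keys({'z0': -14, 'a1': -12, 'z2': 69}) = ['z0', 'a1', 'z2']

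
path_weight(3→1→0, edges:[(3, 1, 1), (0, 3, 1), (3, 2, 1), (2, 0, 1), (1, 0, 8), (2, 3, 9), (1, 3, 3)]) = 9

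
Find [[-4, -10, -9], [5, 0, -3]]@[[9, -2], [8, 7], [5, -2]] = C[0][0] = (-4)*(9) + (-10)*(8) + (-9)*(5) = -161
C[0][1] = (-4)*(-2) + (-10)*(7) + (-9)*(-2) = -44
C[1][0] = (5)*(9) + (0)*(8) + (-3)*(5) = 30
C[1][1] = (5)*(-2) + (0)*(7) + (-3)*(-2) = -4
= [[-161, -44], [30, -4]]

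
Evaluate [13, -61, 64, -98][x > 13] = [64]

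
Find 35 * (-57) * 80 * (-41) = 6543600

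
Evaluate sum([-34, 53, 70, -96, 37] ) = (-34) + 53 + 70 + (-96) + 37
= 30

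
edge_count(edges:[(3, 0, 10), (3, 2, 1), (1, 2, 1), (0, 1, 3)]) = 4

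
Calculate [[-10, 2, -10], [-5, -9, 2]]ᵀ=[[-10, -5], [2, -9], [-10, 2]]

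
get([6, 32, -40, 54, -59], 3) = 54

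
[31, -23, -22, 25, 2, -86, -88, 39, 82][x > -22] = [31, 25, 2, 39, 82]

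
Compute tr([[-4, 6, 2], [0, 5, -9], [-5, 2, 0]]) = diagonal: (-4) + 5 + 0
= 1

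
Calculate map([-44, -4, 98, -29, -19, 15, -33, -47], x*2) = -44*2=-88, -4*2=-8, 98*2=196, -29*2=-58, -19*2=-38, 15*2=30, -33*2=-66, -47*2=-94
= [-88, -8, 196, -58, -38, 30, -66, -94]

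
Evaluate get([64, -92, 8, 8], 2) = 8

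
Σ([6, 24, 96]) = 6 + 24 + 96
= 126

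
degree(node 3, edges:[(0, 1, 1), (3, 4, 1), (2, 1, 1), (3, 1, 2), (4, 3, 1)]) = incident: (3,4), (3,1), (4,3)
= 3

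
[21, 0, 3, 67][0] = 21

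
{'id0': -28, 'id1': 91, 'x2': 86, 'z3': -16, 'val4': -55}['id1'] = 91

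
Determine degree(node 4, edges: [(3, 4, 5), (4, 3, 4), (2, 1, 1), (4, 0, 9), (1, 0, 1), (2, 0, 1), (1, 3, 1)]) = 3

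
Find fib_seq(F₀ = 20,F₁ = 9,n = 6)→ [20, 9, 29, 38, 67, 105]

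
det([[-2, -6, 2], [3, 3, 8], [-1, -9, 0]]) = (1)*(-2)*det([[3, 8], [-9, 0]]) + (-1)*(-6)*det([[3, 8], [-1, 0]]) + (1)*(2)*det([[3, 3], [-1, -9]])
= -144 + 48 + -48
= -144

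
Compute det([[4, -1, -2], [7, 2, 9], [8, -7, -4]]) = 250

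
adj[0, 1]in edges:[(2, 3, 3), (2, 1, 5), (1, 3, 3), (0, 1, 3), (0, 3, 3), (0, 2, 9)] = 3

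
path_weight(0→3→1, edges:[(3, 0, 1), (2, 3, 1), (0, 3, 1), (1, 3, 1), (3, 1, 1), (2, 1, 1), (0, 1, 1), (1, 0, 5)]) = 2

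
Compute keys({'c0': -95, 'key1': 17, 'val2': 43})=['c0', 'key1', 'val2']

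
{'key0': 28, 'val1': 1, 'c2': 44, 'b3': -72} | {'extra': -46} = {'key0': 28, 'val1': 1, 'c2': 44, 'b3': -72, 'extra': -46}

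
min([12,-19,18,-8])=-19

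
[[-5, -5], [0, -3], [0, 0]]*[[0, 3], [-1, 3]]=C[0][0] = (-5)*(0) + (-5)*(-1) = 5
C[0][1] = (-5)*(3) + (-5)*(3) = -30
C[1][0] = (0)*(0) + (-3)*(-1) = 3
C[1][1] = (0)*(3) + (-3)*(3) = -9
C[2][0] = (0)*(0) + (0)*(-1) = 0
C[2][1] = (0)*(3) + (0)*(3) = 0
= [[5, -30], [3, -9], [0, 0]]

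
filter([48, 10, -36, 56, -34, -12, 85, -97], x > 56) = [85]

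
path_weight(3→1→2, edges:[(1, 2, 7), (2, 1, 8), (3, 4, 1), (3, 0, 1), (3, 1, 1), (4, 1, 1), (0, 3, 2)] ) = 8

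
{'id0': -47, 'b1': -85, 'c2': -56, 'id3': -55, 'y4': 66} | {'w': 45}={'id0': -47, 'b1': -85, 'c2': -56, 'id3': -55, 'y4': 66, 'w': 45}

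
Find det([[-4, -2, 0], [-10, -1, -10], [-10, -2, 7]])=(1)*(-4)*det([[-1, -10], [-2, 7]]) + (-1)*(-2)*det([[-10, -10], [-10, 7]]) + (1)*(0)*det([[-10, -1], [-10, -2]])
= 108 + -340 + 0
= -232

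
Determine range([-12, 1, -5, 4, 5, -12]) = 17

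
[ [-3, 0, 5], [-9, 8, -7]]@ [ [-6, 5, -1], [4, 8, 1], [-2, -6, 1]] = [[8, -45, 8], [100, 61, 10]]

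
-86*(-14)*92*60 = 6646080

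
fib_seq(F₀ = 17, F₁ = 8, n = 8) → [17, 8, 25, 33, 58, 91, 149, 240]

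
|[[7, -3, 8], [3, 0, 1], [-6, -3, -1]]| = -42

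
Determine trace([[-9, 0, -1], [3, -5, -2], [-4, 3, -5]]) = -19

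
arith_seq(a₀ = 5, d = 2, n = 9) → a_0 = 5 + 0*2 = 5
a_1 = 5 + 1*2 = 7
a_2 = 5 + 2*2 = 9
...
= [5, 7, 9, 11, 13, 15, 17, 19, 21]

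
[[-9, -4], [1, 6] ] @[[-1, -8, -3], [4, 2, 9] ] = C[0][0] = (-9)*(-1) + (-4)*(4) = -7
C[0][1] = (-9)*(-8) + (-4)*(2) = 64
C[0][2] = (-9)*(-3) + (-4)*(9) = -9
C[1][0] = (1)*(-1) + (6)*(4) = 23
C[1][1] = (1)*(-8) + (6)*(2) = 4
C[1][2] = (1)*(-3) + (6)*(9) = 51
= [[-7, 64, -9], [23, 4, 51]]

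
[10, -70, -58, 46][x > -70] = keep x where x > -70: 10✓, -70✗, -58✓, 46✓
= [10, -58, 46]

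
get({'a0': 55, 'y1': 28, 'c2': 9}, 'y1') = 28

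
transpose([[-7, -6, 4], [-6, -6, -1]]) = [[-7, -6], [-6, -6], [4, -1]]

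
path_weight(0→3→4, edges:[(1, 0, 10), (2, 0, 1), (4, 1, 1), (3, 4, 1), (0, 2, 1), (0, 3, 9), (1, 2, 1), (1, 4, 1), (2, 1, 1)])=w(0→3)=9 + w(3→4)=1
= 10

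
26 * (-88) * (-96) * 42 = 9225216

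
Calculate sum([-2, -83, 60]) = -25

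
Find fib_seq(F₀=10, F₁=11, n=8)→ [10, 11, 21, 32, 53, 85, 138, 223]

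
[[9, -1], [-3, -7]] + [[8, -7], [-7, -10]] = [[17, -8], [-10, -17]]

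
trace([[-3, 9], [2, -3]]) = -6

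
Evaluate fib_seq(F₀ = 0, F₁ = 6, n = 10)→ F_2 = F_1 + F_0 = 6
F_3 = F_2 + F_1 = 12
F_4 = F_3 + F_2 = 18
...
= [0, 6, 6, 12, 18, 30, 48, 78, 126, 204]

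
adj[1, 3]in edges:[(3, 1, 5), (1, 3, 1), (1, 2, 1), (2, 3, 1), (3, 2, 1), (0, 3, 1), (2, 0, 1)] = 1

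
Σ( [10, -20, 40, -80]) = 10 + -20 + 40 + -80
= -50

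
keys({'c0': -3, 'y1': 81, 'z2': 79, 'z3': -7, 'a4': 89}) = ['c0', 'y1', 'z2', 'z3', 'a4']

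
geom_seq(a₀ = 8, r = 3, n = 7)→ [8, 24, 72, 216, 648, 1944, 5832]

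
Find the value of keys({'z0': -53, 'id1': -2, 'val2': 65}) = ['z0', 'id1', 'val2']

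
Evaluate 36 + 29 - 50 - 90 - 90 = -165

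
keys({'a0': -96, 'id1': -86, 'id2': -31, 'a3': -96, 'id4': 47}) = ['a0', 'id1', 'id2', 'a3', 'id4']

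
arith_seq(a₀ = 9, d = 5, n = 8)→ [9, 14, 19, 24, 29, 34, 39, 44]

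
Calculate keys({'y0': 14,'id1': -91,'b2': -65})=['y0', 'id1', 'b2']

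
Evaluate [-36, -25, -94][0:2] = [-36, -25]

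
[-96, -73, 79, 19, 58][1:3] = [-73, 79]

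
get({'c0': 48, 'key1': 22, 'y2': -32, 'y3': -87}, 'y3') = -87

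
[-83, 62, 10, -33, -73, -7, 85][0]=-83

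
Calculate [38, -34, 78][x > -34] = [38, 78]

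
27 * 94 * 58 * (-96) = -14131584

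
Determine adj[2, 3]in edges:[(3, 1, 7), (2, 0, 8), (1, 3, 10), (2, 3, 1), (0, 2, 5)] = 1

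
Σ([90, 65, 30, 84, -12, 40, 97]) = 394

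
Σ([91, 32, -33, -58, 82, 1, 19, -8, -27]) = 99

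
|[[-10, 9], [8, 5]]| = -122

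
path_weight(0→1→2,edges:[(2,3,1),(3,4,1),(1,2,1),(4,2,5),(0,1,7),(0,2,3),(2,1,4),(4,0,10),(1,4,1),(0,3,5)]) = 8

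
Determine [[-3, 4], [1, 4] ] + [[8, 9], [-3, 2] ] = [[5, 13], [-2, 6]]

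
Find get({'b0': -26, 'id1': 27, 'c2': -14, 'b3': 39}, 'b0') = -26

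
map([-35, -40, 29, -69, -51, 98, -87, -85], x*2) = -35*2=-70, -40*2=-80, 29*2=58, -69*2=-138, -51*2=-102, 98*2=196, -87*2=-174, -85*2=-170
= [-70, -80, 58, -138, -102, 196, -174, -170]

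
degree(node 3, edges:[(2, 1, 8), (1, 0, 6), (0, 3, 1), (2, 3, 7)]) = 2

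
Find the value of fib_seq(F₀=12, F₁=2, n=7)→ F_2 = F_1 + F_0 = 14
F_3 = F_2 + F_1 = 16
F_4 = F_3 + F_2 = 30
...
= [12, 2, 14, 16, 30, 46, 76]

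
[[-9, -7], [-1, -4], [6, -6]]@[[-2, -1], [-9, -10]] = [[81, 79], [38, 41], [42, 54]]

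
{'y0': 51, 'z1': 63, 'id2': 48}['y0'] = 51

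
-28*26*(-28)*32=652288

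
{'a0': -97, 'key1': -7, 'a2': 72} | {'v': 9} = {'a0': -97, 'key1': -7, 'a2': 72, 'v': 9}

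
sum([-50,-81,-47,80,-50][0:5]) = -148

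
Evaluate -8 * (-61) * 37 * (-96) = -1733376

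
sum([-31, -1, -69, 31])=(-31) + (-1) + (-69) + 31
= -70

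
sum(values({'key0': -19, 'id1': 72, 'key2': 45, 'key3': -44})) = (-19) + 72 + 45 + (-44)
= 54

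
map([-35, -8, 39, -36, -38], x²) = (-35)²=1225, (-8)²=64, (39)²=1521, (-36)²=1296, (-38)²=1444
= [1225, 64, 1521, 1296, 1444]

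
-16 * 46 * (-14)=10304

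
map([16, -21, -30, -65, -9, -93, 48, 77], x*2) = 16*2=32, -21*2=-42, -30*2=-60, -65*2=-130, -9*2=-18, -93*2=-186, 48*2=96, 77*2=154
= [32, -42, -60, -130, -18, -186, 96, 154]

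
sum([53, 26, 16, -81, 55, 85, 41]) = 195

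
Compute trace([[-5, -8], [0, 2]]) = -3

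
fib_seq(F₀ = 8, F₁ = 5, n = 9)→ [8, 5, 13, 18, 31, 49, 80, 129, 209]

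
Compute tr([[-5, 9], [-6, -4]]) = -9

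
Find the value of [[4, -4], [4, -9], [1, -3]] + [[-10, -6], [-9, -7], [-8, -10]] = [[-6, -10], [-5, -16], [-7, -13]]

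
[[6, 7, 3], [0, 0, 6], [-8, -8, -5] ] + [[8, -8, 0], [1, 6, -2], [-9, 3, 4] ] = [[14, -1, 3], [1, 6, 4], [-17, -5, -1]]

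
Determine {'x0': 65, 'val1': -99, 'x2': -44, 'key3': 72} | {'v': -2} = {'x0': 65, 'val1': -99, 'x2': -44, 'key3': 72, 'v': -2}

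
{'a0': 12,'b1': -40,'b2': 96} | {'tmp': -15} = {'a0': 12, 'b1': -40, 'b2': 96, 'tmp': -15}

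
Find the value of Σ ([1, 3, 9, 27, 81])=121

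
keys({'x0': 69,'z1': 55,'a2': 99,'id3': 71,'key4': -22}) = ['x0', 'z1', 'a2', 'id3', 'key4']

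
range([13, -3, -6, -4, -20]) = 33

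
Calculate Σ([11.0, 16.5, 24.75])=11.0 + 16.5 + 24.75
= 52.25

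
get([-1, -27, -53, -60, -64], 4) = -64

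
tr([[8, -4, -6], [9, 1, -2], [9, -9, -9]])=0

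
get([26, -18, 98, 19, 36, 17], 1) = -18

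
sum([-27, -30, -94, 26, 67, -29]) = (-27) + (-30) + (-94) + 26 + 67 + (-29)
= -87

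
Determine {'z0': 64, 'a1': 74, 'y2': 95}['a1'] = 74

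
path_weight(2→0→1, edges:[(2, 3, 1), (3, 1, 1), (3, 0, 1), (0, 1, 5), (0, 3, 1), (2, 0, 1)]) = w(2→0)=1 + w(0→1)=5
= 6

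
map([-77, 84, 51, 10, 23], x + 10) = -77+10=-67, 84+10=94, 51+10=61, 10+10=20, 23+10=33
= [-67, 94, 61, 20, 33]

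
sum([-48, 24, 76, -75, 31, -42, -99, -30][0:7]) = -133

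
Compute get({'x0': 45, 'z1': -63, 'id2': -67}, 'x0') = 45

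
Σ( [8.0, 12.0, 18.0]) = 38.0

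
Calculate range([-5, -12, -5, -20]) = 15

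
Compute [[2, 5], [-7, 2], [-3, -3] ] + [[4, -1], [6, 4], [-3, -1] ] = [[6, 4], [-1, 6], [-6, -4]]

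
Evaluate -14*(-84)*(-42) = -49392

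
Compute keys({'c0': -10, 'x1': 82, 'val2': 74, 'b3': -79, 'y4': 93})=['c0', 'x1', 'val2', 'b3', 'y4']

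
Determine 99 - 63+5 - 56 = -15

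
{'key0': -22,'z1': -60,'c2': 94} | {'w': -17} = {'key0': -22, 'z1': -60, 'c2': 94, 'w': -17}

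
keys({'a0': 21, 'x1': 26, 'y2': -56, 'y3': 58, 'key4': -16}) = ['a0', 'x1', 'y2', 'y3', 'key4']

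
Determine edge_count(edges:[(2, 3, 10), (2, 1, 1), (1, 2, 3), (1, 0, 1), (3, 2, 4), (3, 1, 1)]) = 6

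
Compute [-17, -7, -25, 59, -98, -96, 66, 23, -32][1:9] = [-7, -25, 59, -98, -96, 66, 23, -32]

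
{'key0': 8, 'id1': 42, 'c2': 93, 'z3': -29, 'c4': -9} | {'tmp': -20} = {'key0': 8, 'id1': 42, 'c2': 93, 'z3': -29, 'c4': -9, 'tmp': -20}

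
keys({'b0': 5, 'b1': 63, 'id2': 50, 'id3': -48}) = ['b0', 'b1', 'id2', 'id3']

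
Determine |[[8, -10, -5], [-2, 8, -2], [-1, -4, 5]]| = 56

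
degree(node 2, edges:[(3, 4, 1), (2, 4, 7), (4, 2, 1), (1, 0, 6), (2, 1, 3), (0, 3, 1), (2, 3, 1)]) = incident: (2,4), (4,2), (2,1), (2,3)
= 4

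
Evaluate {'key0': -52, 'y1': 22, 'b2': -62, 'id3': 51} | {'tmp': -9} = {'key0': -52, 'y1': 22, 'b2': -62, 'id3': 51, 'tmp': -9}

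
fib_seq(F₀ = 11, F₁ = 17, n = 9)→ F_2 = F_1 + F_0 = 28
F_3 = F_2 + F_1 = 45
F_4 = F_3 + F_2 = 73
...
= [11, 17, 28, 45, 73, 118, 191, 309, 500]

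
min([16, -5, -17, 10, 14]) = -17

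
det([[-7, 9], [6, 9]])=(-7)*(9) - (9)*(6)
= -117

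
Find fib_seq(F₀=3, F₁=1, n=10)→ F_2 = F_1 + F_0 = 4
F_3 = F_2 + F_1 = 5
F_4 = F_3 + F_2 = 9
...
= [3, 1, 4, 5, 9, 14, 23, 37, 60, 97]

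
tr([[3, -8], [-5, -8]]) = diagonal: 3 + (-8)
= -5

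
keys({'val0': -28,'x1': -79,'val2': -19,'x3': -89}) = ['val0', 'x1', 'val2', 'x3']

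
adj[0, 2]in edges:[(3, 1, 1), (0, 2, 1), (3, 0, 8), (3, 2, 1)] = 1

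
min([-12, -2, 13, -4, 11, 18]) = -12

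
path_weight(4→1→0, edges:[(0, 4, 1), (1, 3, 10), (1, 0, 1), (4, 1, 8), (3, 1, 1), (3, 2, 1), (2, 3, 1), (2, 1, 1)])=9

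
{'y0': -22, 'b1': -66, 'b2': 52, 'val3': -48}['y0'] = -22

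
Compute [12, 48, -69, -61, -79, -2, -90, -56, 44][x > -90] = keep x where x > -90: 12✓, 48✓, -69✓, -61✓, -79✓, -2✓, -90✗, -56✓, 44✓
= [12, 48, -69, -61, -79, -2, -56, 44]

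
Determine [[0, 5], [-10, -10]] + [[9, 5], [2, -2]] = [[9, 10], [-8, -12]]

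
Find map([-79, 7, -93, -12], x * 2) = [-158, 14, -186, -24]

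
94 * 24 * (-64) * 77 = -11117568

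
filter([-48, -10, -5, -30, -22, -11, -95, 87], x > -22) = keep x where x > -22: -48✗, -10✓, -5✓, -30✗, -22✗, -11✓, -95✗, 87✓
= [-10, -5, -11, 87]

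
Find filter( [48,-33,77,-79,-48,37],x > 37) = keep x where x > 37: 48✓, -33✗, 77✓, -79✗, -48✗, 37✗
= [48, 77]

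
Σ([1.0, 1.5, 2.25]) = 4.75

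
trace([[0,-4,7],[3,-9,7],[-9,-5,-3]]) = -12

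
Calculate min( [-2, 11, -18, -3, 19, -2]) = -18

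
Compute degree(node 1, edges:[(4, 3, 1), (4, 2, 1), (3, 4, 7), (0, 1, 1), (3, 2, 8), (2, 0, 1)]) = incident: (0,1)
= 1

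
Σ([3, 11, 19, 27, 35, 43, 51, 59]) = 248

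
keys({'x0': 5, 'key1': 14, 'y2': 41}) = ['x0', 'key1', 'y2']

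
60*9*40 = 21600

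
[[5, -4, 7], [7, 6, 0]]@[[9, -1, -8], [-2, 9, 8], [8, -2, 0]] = [[109, -55, -72], [51, 47, -8]]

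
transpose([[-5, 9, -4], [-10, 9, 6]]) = [[-5, -10], [9, 9], [-4, 6]]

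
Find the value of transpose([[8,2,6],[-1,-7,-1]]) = [[8, -1], [2, -7], [6, -1]]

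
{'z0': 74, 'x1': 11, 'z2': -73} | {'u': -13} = {'z0': 74, 'x1': 11, 'z2': -73, 'u': -13}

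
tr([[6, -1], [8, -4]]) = diagonal: 6 + (-4)
= 2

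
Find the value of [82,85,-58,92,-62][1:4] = [85, -58, 92]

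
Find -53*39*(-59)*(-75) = -9146475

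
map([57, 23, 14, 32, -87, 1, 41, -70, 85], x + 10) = 57+10=67, 23+10=33, 14+10=24, 32+10=42, -87+10=-77, 1+10=11, 41+10=51, -70+10=-60, 85+10=95
= [67, 33, 24, 42, -77, 11, 51, -60, 95]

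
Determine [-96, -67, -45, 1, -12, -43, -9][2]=-45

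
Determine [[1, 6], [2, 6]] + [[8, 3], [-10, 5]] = [[9, 9], [-8, 11]]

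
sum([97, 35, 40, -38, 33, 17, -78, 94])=97 + 35 + 40 + (-38) + 33 + 17 + (-78) + 94
= 200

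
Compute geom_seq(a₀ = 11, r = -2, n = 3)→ [11, -22, 44]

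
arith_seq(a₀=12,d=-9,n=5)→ a_0 = 12 + 0*-9 = 12
a_1 = 12 + 1*-9 = 3
a_2 = 12 + 2*-9 = -6
...
= [12, 3, -6, -15, -24]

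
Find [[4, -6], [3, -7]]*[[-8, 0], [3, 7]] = [[-50, -42], [-45, -49]]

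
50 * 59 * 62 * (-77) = -14083300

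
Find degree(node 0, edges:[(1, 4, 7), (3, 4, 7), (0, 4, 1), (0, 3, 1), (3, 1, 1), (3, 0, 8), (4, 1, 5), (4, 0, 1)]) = 4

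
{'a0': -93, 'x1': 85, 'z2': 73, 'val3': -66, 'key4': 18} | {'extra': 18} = {'a0': -93, 'x1': 85, 'z2': 73, 'val3': -66, 'key4': 18, 'extra': 18}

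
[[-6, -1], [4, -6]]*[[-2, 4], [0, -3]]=[[12, -21], [-8, 34]]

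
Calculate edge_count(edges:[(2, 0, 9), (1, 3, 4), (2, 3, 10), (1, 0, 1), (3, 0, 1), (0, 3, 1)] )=6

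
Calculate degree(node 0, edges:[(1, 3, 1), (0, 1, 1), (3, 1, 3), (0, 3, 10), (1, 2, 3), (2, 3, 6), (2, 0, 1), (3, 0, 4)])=incident: (0,1), (0,3), (2,0), (3,0)
= 4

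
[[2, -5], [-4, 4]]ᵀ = [[2, -4], [-5, 4]]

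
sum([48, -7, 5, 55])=101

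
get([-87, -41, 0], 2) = 0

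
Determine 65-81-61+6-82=-153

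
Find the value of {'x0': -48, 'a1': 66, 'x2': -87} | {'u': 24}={'x0': -48, 'a1': 66, 'x2': -87, 'u': 24}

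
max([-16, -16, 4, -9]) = 4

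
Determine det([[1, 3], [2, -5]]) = -11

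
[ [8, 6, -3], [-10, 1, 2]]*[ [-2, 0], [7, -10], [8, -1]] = [[2, -57], [43, -12]]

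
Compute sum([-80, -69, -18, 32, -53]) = (-80) + (-69) + (-18) + 32 + (-53)
= -188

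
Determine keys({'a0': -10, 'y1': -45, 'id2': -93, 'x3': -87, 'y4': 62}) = ['a0', 'y1', 'id2', 'x3', 'y4']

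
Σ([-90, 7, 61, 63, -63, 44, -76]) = (-90) + 7 + 61 + 63 + (-63) + 44 + (-76)
= -54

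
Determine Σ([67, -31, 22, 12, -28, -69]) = -27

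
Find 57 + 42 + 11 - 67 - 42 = 1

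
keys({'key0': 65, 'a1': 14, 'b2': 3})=['key0', 'a1', 'b2']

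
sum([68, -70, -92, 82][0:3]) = slice → [68, -70, -92]
68 + (-70) + (-92)
= -94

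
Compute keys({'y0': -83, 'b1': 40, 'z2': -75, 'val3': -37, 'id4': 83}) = ['y0', 'b1', 'z2', 'val3', 'id4']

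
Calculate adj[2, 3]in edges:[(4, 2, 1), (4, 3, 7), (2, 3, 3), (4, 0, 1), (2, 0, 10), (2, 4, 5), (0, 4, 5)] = 3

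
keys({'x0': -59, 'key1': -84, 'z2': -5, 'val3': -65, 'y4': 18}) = ['x0', 'key1', 'z2', 'val3', 'y4']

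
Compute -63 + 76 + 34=47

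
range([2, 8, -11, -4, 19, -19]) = 38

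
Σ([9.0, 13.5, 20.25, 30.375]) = 9.0 + 13.5 + 20.25 + 30.375
= 73.125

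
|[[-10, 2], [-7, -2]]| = 34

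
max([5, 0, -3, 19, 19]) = 19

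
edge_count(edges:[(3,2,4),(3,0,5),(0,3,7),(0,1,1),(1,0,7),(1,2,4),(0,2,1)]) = 7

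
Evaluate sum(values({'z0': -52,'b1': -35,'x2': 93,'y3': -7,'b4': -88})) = (-52) + (-35) + 93 + (-7) + (-88)
= -89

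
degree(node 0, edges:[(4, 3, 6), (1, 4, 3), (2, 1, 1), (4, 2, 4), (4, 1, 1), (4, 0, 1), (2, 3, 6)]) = 1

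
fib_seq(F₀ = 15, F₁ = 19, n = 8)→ [15, 19, 34, 53, 87, 140, 227, 367]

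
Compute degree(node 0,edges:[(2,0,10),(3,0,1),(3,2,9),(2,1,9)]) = incident: (2,0), (3,0)
= 2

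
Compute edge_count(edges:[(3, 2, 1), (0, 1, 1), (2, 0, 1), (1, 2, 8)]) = 4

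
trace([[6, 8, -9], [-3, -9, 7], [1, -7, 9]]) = diagonal: 6 + (-9) + 9
= 6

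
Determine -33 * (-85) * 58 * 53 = 8622570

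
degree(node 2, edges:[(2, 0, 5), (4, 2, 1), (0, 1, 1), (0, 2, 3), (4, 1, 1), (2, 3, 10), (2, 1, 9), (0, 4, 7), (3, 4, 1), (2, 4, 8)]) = 6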